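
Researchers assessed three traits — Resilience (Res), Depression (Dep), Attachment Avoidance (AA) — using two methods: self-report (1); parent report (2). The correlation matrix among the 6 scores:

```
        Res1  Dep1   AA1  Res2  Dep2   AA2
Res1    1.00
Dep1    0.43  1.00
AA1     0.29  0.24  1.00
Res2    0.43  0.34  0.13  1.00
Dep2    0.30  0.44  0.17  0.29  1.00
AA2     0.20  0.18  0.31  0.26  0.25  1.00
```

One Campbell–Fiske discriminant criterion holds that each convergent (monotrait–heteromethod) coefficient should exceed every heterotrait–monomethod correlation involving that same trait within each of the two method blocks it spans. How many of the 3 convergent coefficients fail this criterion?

1

Checking each validity diagonal entry against its comparison values:
Res (methods 1·2): 0.43 vs {0.43, 0.29, 0.29, 0.26} → fail.
Dep (methods 1·2): 0.44 vs {0.43, 0.29, 0.24, 0.25} → pass.
AA (methods 1·2): 0.31 vs {0.29, 0.26, 0.24, 0.25} → pass.
1 of 3 fail.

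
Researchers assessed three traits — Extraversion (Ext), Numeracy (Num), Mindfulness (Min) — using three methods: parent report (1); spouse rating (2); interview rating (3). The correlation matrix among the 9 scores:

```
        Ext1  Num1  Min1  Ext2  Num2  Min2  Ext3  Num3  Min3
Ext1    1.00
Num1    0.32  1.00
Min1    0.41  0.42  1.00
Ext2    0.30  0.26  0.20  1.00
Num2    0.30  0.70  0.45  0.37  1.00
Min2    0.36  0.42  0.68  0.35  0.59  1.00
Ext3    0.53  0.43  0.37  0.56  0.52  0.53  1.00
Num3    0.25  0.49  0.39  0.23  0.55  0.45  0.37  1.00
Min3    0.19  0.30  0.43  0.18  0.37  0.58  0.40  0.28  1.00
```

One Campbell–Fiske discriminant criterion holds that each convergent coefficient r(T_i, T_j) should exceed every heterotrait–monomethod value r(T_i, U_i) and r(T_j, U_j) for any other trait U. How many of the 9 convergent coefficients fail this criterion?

3

Checking each validity diagonal entry against its comparison values:
Ext (methods 1·2): 0.30 vs {0.32, 0.37, 0.41, 0.35} → fail.
Ext (methods 1·3): 0.53 vs {0.32, 0.37, 0.41, 0.40} → pass.
Ext (methods 2·3): 0.56 vs {0.37, 0.37, 0.35, 0.40} → pass.
Num (methods 1·2): 0.70 vs {0.32, 0.37, 0.42, 0.59} → pass.
Num (methods 1·3): 0.49 vs {0.32, 0.37, 0.42, 0.28} → pass.
Num (methods 2·3): 0.55 vs {0.37, 0.37, 0.59, 0.28} → fail.
Min (methods 1·2): 0.68 vs {0.41, 0.35, 0.42, 0.59} → pass.
Min (methods 1·3): 0.43 vs {0.41, 0.40, 0.42, 0.28} → pass.
Min (methods 2·3): 0.58 vs {0.35, 0.40, 0.59, 0.28} → fail.
3 of 9 fail.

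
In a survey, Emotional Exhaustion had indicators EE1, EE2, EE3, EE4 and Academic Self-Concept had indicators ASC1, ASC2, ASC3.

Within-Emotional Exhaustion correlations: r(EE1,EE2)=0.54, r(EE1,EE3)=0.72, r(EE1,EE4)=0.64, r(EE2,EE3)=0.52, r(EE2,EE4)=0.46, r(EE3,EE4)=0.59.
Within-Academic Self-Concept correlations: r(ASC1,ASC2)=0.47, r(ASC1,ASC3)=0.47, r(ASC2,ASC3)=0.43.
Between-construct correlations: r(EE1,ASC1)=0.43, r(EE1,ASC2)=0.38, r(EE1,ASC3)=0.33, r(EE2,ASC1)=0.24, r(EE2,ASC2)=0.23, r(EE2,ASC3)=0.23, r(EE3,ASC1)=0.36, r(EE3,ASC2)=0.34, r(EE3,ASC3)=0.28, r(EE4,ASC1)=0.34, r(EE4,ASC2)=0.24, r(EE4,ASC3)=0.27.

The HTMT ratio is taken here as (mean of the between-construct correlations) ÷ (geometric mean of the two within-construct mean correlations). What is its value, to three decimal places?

Mean heterotrait r = 3.67/12 = 0.3058.
Mean within-EE = 3.47/6 = 0.5783; mean within-ASC = 1.37/3 = 0.4567.
Geometric mean = √(0.5783 × 0.4567) = 0.5139.
HTMT = 0.3058 / 0.5139 = 0.595.

0.595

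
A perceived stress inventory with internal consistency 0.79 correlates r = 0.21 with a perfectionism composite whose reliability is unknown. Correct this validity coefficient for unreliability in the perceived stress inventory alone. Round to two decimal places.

0.24

Single correction: r_c = r_obs / √r_xx = 0.21 / √0.79 = 0.21 / 0.8888 ≈ 0.24.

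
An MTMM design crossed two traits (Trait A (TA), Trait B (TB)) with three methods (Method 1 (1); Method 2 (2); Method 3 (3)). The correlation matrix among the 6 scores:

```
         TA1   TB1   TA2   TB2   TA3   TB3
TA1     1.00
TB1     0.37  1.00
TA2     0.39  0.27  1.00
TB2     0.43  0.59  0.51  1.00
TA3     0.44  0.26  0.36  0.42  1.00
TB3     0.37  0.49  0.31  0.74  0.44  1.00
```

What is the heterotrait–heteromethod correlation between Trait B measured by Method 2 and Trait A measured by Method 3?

Different traits and methods: r(TB2, TA3) = 0.42.

0.42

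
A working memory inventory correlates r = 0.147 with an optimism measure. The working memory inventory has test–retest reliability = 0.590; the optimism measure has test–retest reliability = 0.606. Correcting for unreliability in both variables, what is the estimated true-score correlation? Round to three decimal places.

r_true = r_obs / √(r_xx · r_yy) = 0.147 / √(0.590 × 0.606) = 0.147 / √0.357540 = 0.147 / 0.5979 ≈ 0.246.

0.246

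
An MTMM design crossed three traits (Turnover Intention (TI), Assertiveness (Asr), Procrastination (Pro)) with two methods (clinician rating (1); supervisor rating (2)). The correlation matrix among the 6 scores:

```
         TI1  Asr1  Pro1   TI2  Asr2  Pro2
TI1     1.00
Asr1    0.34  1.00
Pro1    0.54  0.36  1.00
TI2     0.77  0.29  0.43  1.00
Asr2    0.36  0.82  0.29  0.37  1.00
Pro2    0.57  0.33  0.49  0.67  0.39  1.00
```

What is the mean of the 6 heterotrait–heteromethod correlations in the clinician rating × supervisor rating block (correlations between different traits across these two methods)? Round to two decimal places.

0.38

HTHM values (method 1 × method 2): 0.36, 0.57, 0.29, 0.33, 0.43, 0.29; mean = 2.27/6 = 0.38.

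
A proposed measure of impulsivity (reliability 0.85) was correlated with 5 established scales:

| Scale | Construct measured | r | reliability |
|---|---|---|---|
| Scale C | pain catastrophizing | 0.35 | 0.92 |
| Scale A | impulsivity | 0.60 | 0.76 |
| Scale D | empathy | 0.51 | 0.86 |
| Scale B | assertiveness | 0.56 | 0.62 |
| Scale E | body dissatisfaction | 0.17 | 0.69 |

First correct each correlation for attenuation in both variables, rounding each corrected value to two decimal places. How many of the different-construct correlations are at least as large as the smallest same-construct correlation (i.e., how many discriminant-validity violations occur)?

1

Disattenuated r (r / √(r_scale · r_new)):
  Scale C (disc): 0.35 / √(0.92·0.85) = 0.40
  Scale A (conv): 0.60 / √(0.76·0.85) = 0.75
  Scale D (disc): 0.51 / √(0.86·0.85) = 0.60
  Scale B (disc): 0.56 / √(0.62·0.85) = 0.77
  Scale E (disc): 0.17 / √(0.69·0.85) = 0.22
Smallest convergent = 0.75. Discriminant values: 0.40, 0.60, 0.77, 0.22; count ≥ 0.75 → 1.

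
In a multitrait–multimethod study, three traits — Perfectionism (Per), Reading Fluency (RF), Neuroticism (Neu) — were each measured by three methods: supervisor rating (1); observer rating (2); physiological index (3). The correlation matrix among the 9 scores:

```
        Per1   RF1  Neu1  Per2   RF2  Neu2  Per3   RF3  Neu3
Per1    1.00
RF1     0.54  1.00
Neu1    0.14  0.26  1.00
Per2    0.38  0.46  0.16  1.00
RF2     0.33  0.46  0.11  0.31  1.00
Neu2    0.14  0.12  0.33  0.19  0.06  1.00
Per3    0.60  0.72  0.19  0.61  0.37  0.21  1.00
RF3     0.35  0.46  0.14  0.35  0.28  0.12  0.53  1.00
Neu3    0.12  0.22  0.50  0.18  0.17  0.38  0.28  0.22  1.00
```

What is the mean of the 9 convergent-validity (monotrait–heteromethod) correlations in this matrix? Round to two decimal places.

0.44

Convergent values: 0.38, 0.60, 0.61, 0.46, 0.46, 0.28, 0.33, 0.50, 0.38; mean = 4.00/9 = 0.44.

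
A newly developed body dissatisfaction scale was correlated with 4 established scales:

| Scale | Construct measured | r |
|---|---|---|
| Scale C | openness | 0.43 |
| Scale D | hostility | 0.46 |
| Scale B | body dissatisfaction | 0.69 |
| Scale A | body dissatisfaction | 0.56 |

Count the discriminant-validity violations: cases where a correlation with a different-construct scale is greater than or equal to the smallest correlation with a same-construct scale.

Convergent (same construct = body dissatisfaction): Scale B, Scale A.
Smallest convergent = 0.56. Discriminant values: 0.43, 0.46; count ≥ 0.56 → 0.

0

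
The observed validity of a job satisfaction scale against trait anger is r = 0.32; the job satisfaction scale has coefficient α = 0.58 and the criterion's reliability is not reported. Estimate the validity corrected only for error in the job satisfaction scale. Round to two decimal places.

Single correction: r_c = r_obs / √r_xx = 0.32 / √0.58 = 0.32 / 0.7616 ≈ 0.42.

0.42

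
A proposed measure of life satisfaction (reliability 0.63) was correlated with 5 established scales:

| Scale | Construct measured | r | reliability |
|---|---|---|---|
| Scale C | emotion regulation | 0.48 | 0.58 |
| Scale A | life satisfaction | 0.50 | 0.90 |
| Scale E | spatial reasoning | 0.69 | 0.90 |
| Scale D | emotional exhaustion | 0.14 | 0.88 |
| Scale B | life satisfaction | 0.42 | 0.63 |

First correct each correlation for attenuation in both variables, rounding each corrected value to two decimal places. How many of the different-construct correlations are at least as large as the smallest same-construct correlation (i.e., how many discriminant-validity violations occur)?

Disattenuated r (r / √(r_scale · r_new)):
  Scale C (disc): 0.48 / √(0.58·0.63) = 0.79
  Scale A (conv): 0.50 / √(0.90·0.63) = 0.66
  Scale E (disc): 0.69 / √(0.90·0.63) = 0.92
  Scale D (disc): 0.14 / √(0.88·0.63) = 0.19
  Scale B (conv): 0.42 / √(0.63·0.63) = 0.67
Smallest convergent = 0.66. Discriminant values: 0.79, 0.92, 0.19; count ≥ 0.66 → 2.

2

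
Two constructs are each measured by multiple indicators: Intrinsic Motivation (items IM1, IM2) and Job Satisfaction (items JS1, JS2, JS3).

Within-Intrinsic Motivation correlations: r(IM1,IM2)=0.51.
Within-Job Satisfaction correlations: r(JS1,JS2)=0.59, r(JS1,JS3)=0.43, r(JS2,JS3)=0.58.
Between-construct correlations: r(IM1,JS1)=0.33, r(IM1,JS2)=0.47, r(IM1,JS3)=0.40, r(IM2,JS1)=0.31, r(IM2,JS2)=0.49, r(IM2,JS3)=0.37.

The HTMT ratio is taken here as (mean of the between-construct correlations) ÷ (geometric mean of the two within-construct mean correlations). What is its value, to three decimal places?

0.757

Mean between = 2.37/6 = 0.3950.
Mean within-IM = 0.51/1 = 0.5100; mean within-JS = 1.60/3 = 0.5333.
Geometric mean = √(0.5100 × 0.5333) = 0.5215.
HTMT = 0.3950 / 0.5215 = 0.757.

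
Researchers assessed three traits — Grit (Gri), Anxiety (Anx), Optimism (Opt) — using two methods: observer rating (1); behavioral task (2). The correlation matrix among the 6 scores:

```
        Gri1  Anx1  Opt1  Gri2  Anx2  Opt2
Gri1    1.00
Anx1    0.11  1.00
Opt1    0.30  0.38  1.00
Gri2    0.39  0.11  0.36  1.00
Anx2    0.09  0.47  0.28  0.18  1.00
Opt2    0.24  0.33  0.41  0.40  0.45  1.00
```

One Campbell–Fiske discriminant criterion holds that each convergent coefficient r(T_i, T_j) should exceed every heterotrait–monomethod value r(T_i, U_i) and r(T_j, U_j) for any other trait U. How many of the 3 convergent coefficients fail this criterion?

Checking each validity diagonal entry against its comparison values:
Gri (methods 1·2): 0.39 vs {0.11, 0.18, 0.30, 0.40} → fail.
Anx (methods 1·2): 0.47 vs {0.11, 0.18, 0.38, 0.45} → pass.
Opt (methods 1·2): 0.41 vs {0.30, 0.40, 0.38, 0.45} → fail.
2 of 3 fail.

2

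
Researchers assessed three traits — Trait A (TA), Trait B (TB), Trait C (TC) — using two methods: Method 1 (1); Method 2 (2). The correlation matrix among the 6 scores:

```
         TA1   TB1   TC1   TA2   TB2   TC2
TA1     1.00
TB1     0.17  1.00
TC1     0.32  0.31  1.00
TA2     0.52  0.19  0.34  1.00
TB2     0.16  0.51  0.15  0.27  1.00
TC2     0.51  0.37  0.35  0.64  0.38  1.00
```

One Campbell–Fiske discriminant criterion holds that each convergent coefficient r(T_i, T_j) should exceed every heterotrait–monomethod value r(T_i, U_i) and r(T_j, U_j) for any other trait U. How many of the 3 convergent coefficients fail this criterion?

Each convergent coefficient versus the relevant comparison correlations:
TA (methods 1·2): 0.52 vs {0.17, 0.27, 0.32, 0.64} → fail.
TB (methods 1·2): 0.51 vs {0.17, 0.27, 0.31, 0.38} → pass.
TC (methods 1·2): 0.35 vs {0.32, 0.64, 0.31, 0.38} → fail.
2 of 3 fail.

2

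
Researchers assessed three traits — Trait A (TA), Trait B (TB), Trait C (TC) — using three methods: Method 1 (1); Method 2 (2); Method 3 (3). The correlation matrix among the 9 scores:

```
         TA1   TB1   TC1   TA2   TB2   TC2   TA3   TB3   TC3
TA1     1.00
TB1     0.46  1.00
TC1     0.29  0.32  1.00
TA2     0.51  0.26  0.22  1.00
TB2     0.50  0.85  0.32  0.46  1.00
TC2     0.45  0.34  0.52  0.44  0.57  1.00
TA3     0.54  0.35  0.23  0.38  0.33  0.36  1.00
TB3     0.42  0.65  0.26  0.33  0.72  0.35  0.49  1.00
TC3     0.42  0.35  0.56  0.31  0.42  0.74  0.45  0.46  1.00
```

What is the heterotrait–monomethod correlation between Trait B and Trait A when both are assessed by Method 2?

0.46

Different traits, same method: r(TB2, TA2) = 0.46.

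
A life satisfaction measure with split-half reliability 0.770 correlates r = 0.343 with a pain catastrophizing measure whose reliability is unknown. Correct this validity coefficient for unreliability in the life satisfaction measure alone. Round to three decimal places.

0.391

Single correction: r_c = r_obs / √r_xx = 0.343 / √0.770 = 0.343 / 0.8775 ≈ 0.391.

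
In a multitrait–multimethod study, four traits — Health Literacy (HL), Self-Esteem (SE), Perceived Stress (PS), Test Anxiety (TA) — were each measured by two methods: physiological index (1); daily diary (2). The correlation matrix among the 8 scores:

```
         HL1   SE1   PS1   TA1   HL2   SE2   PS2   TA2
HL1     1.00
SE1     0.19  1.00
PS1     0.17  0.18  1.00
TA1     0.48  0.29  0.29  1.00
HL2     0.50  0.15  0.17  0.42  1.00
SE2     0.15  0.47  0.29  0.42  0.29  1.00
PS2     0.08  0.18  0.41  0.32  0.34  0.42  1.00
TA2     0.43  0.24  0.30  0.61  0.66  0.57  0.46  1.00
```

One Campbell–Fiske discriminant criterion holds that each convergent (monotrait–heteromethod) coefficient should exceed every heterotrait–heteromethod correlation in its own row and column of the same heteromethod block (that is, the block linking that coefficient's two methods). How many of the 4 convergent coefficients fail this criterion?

Checking each validity diagonal entry against its comparison values:
HL (methods 1·2): 0.50 vs {0.15, 0.15, 0.08, 0.17, 0.43, 0.42} → pass.
SE (methods 1·2): 0.47 vs {0.15, 0.15, 0.18, 0.29, 0.24, 0.42} → pass.
PS (methods 1·2): 0.41 vs {0.17, 0.08, 0.29, 0.18, 0.30, 0.32} → pass.
TA (methods 1·2): 0.61 vs {0.42, 0.43, 0.42, 0.24, 0.32, 0.30} → pass.
0 of 4 fail.

0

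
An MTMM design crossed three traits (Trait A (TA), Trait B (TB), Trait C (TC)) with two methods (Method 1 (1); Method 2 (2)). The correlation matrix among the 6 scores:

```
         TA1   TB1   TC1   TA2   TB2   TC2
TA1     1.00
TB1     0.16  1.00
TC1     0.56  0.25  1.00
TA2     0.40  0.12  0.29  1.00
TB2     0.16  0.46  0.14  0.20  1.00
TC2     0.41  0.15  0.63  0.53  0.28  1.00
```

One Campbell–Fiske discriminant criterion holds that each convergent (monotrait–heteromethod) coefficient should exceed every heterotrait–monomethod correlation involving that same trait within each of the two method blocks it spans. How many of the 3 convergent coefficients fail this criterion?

1

Checking each validity diagonal entry against its comparison values:
TA (methods 1·2): 0.40 vs {0.16, 0.20, 0.56, 0.53} → fail.
TB (methods 1·2): 0.46 vs {0.16, 0.20, 0.25, 0.28} → pass.
TC (methods 1·2): 0.63 vs {0.56, 0.53, 0.25, 0.28} → pass.
1 of 3 fail.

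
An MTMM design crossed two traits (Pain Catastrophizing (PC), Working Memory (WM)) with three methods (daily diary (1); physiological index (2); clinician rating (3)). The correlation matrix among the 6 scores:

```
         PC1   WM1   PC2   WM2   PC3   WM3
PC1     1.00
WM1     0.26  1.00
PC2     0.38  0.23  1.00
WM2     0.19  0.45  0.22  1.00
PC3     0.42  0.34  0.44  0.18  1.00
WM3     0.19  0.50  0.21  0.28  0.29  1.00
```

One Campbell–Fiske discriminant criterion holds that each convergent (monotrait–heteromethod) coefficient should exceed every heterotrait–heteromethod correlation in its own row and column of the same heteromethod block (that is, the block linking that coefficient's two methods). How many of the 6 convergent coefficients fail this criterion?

0

Checking each validity diagonal entry against its comparison values:
PC (methods 1·2): 0.38 vs {0.19, 0.23} → pass.
PC (methods 1·3): 0.42 vs {0.19, 0.34} → pass.
PC (methods 2·3): 0.44 vs {0.21, 0.18} → pass.
WM (methods 1·2): 0.45 vs {0.23, 0.19} → pass.
WM (methods 1·3): 0.50 vs {0.34, 0.19} → pass.
WM (methods 2·3): 0.28 vs {0.18, 0.21} → pass.
0 of 6 fail.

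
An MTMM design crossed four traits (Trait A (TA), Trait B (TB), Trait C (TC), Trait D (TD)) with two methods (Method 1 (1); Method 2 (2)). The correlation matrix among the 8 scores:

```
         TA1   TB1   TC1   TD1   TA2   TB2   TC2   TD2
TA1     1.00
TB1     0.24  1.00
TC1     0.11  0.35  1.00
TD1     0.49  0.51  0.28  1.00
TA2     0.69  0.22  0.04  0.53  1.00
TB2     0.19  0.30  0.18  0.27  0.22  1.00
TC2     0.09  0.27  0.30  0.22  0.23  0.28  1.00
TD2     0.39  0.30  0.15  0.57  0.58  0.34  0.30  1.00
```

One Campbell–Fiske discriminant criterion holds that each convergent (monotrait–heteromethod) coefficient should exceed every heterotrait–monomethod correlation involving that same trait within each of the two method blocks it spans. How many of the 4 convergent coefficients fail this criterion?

Convergent coefficients and their comparison sets:
TA (methods 1·2): 0.69 vs {0.24, 0.22, 0.11, 0.23, 0.49, 0.58} → pass.
TB (methods 1·2): 0.30 vs {0.24, 0.22, 0.35, 0.28, 0.51, 0.34} → fail.
TC (methods 1·2): 0.30 vs {0.11, 0.23, 0.35, 0.28, 0.28, 0.30} → fail.
TD (methods 1·2): 0.57 vs {0.49, 0.58, 0.51, 0.34, 0.28, 0.30} → fail.
3 of 4 fail.

3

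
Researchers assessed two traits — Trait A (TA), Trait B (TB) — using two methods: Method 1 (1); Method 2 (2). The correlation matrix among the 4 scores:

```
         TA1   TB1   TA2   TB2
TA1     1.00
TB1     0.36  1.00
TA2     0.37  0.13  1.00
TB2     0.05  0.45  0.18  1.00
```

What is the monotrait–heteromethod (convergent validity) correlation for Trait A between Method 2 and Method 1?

0.37

Same trait (TA), different methods: r(TA2, TA1) = 0.37.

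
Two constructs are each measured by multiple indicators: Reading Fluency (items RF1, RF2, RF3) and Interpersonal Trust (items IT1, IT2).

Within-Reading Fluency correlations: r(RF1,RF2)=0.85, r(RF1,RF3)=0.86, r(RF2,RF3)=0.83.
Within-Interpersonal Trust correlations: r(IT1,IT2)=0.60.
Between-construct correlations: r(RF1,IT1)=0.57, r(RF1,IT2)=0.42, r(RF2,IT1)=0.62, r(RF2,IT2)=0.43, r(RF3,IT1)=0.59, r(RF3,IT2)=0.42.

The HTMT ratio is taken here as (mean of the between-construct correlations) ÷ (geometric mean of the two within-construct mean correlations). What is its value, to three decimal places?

0.713

Between-construct mean = 3.05/6 = 0.5083.
Mean within-RF = 2.54/3 = 0.8467; mean within-IT = 0.60/1 = 0.6000.
Geometric mean = √(0.8467 × 0.6000) = 0.7128.
HTMT = 0.5083 / 0.7128 = 0.713.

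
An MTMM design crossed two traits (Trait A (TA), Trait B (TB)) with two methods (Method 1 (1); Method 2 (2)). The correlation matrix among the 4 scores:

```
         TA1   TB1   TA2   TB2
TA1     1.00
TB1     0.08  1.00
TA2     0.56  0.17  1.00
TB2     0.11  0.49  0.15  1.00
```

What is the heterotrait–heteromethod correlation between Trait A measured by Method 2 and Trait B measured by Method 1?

Different traits and methods: r(TA2, TB1) = 0.17.

0.17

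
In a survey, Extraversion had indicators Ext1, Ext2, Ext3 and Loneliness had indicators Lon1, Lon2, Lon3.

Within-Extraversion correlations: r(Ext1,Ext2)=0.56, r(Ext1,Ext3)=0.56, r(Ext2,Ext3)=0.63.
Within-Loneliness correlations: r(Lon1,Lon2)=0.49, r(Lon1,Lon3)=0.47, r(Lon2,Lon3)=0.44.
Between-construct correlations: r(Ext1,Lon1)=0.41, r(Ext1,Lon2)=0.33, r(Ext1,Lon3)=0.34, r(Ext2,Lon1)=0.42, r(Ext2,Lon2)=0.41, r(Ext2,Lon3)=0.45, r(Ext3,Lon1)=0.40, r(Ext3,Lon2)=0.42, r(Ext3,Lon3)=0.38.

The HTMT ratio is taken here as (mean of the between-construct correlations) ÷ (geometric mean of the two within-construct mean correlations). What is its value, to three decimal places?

0.758

Mean between = 3.56/9 = 0.3956.
Mean within-Ext = 1.75/3 = 0.5833; mean within-Lon = 1.40/3 = 0.4667.
Geometric mean = √(0.5833 × 0.4667) = 0.5218.
HTMT = 0.3956 / 0.5218 = 0.758.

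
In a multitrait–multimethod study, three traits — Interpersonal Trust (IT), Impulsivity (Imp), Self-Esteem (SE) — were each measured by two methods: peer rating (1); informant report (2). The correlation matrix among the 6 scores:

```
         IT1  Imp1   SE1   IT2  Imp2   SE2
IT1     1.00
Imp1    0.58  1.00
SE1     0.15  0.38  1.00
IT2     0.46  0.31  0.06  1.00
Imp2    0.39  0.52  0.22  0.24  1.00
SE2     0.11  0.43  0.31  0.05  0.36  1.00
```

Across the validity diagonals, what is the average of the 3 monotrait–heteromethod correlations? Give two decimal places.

Convergent values: 0.46, 0.52, 0.31; mean = 1.29/3 = 0.43.

0.43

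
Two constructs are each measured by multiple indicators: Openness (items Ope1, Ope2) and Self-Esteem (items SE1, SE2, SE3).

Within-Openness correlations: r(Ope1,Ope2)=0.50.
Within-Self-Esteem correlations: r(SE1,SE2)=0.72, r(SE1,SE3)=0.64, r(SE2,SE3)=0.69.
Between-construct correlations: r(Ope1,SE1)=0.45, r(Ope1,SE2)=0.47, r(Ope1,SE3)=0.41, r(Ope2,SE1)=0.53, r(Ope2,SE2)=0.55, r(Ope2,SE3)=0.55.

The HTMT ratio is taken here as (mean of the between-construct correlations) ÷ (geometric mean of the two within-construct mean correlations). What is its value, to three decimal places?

Mean heterotrait r = 2.96/6 = 0.4933.
Mean within-Ope = 0.50/1 = 0.5000; mean within-SE = 2.05/3 = 0.6833.
Geometric mean = √(0.5000 × 0.6833) = 0.5845.
HTMT = 0.4933 / 0.5845 = 0.844.

0.844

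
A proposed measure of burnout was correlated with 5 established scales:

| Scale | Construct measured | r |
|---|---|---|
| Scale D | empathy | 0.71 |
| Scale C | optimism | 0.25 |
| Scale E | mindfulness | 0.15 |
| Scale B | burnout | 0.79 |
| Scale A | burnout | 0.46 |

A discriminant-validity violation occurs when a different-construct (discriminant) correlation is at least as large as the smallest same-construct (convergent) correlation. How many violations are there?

Convergent (same construct = burnout): Scale B, Scale A.
Smallest convergent = 0.46. Discriminant values: 0.71, 0.25, 0.15; count ≥ 0.46 → 1.

1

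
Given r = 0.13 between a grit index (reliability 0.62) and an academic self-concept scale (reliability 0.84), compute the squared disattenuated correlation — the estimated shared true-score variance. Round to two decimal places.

Disattenuated r = 0.13 / √(0.62 × 0.84) = 0.13 / 0.7217 = 0.1801.
Shared true-score variance = 0.1801² = 0.0324 ≈ 0.03.

0.03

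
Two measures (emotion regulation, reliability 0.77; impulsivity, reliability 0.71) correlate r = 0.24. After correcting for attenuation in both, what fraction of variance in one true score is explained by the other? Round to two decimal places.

0.11

Disattenuated r = 0.24 / √(0.77 × 0.71) = 0.24 / 0.7394 = 0.3246.
Shared true-score variance = 0.3246² = 0.1054 ≈ 0.11.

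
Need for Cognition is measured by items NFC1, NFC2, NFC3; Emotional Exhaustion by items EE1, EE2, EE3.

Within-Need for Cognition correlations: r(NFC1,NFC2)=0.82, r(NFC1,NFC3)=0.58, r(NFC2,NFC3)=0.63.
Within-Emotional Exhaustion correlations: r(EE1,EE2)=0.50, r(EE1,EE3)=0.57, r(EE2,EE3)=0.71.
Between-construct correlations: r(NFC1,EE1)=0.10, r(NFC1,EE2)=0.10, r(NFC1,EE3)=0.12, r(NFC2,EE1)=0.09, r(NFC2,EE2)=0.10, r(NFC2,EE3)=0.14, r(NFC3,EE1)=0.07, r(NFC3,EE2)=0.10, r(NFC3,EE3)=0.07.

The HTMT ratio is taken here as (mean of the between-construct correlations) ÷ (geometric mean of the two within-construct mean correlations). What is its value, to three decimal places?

Mean between = 0.89/9 = 0.0989.
Mean within-NFC = 2.03/3 = 0.6767; mean within-EE = 1.78/3 = 0.5933.
Geometric mean = √(0.6767 × 0.5933) = 0.6336.
HTMT = 0.0989 / 0.6336 = 0.156.

0.156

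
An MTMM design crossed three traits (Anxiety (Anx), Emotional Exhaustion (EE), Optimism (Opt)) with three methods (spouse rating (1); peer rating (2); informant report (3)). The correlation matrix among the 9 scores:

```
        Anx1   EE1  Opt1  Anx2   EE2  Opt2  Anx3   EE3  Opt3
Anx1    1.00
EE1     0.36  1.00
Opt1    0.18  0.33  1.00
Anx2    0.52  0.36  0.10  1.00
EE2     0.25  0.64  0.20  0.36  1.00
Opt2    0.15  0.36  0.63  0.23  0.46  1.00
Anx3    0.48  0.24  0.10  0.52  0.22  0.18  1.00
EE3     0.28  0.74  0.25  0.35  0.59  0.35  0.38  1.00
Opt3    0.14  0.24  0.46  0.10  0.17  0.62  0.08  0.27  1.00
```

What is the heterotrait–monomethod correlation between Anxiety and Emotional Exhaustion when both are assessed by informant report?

0.38

Different traits, same method: r(Anx3, EE3) = 0.38.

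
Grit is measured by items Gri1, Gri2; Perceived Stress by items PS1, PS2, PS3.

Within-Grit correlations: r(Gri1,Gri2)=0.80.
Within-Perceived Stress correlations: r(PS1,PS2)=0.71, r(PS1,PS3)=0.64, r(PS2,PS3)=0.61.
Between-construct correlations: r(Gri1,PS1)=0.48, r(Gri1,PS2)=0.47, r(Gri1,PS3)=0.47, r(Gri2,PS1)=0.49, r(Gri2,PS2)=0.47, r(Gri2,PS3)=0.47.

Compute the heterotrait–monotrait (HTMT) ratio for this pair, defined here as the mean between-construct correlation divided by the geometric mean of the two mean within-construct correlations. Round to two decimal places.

0.66

Between-construct mean = 2.85/6 = 0.4750.
Mean within-Gri = 0.80/1 = 0.8000; mean within-PS = 1.96/3 = 0.6533.
Geometric mean = √(0.8000 × 0.6533) = 0.7229.
HTMT = 0.4750 / 0.7229 = 0.66.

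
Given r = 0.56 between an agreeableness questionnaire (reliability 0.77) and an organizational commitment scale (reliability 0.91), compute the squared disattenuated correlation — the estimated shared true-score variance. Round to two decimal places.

Disattenuated r = 0.56 / √(0.77 × 0.91) = 0.56 / 0.8371 = 0.6690.
Shared true-score variance = 0.6690² = 0.4476 ≈ 0.45.

0.45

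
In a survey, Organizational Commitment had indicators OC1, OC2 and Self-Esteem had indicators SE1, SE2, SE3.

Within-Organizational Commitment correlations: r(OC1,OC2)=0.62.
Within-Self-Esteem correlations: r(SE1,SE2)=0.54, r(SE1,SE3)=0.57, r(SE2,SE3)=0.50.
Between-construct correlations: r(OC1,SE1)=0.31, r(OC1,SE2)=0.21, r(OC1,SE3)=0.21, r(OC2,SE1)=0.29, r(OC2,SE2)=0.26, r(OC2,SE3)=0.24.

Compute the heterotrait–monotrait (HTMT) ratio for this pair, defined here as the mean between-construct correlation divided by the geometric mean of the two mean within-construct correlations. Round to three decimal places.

0.439

Mean heterotrait r = 1.52/6 = 0.2533.
Mean within-OC = 0.62/1 = 0.6200; mean within-SE = 1.61/3 = 0.5367.
Geometric mean = √(0.6200 × 0.5367) = 0.5768.
HTMT = 0.2533 / 0.5768 = 0.439.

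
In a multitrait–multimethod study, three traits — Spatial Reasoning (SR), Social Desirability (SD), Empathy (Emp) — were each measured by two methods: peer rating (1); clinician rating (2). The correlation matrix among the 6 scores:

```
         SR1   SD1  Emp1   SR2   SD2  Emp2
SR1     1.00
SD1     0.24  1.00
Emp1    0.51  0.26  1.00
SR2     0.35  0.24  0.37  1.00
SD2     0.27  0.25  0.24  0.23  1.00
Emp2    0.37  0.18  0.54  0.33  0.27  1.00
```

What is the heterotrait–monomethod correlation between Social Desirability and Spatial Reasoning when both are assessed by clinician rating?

0.23

Different traits, same method: r(SD2, SR2) = 0.23.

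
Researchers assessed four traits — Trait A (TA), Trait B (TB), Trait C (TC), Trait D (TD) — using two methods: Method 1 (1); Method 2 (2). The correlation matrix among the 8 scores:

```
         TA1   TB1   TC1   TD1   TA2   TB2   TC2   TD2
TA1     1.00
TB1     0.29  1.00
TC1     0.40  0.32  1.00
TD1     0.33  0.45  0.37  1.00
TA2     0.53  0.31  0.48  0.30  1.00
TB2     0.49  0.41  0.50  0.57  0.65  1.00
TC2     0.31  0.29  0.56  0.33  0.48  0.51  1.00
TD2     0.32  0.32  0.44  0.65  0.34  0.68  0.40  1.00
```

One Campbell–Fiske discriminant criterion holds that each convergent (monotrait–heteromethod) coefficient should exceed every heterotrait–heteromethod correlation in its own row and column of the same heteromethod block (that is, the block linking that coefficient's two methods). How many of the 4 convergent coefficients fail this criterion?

Checking each validity diagonal entry against its comparison values:
TA (methods 1·2): 0.53 vs {0.49, 0.31, 0.31, 0.48, 0.32, 0.30} → pass.
TB (methods 1·2): 0.41 vs {0.31, 0.49, 0.29, 0.50, 0.32, 0.57} → fail.
TC (methods 1·2): 0.56 vs {0.48, 0.31, 0.50, 0.29, 0.44, 0.33} → pass.
TD (methods 1·2): 0.65 vs {0.30, 0.32, 0.57, 0.32, 0.33, 0.44} → pass.
1 of 4 fail.

1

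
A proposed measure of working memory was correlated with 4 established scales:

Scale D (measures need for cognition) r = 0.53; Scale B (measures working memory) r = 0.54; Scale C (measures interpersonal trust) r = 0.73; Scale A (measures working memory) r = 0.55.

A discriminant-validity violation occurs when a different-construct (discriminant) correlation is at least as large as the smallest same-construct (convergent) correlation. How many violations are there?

Convergent (same construct = working memory): Scale B, Scale A.
Smallest convergent = 0.54. Discriminant values: 0.53, 0.73; count ≥ 0.54 → 1.

1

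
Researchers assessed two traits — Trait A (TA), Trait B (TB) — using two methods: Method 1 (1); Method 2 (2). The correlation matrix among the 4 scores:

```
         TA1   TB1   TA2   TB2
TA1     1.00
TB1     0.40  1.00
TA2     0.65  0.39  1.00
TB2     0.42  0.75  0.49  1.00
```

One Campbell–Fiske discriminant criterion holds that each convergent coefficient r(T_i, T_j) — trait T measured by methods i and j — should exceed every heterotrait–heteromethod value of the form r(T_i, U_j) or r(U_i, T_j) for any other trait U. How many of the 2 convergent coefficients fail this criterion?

0

Each convergent coefficient versus the relevant comparison correlations:
TA (methods 1·2): 0.65 vs {0.42, 0.39} → pass.
TB (methods 1·2): 0.75 vs {0.39, 0.42} → pass.
0 of 2 fail.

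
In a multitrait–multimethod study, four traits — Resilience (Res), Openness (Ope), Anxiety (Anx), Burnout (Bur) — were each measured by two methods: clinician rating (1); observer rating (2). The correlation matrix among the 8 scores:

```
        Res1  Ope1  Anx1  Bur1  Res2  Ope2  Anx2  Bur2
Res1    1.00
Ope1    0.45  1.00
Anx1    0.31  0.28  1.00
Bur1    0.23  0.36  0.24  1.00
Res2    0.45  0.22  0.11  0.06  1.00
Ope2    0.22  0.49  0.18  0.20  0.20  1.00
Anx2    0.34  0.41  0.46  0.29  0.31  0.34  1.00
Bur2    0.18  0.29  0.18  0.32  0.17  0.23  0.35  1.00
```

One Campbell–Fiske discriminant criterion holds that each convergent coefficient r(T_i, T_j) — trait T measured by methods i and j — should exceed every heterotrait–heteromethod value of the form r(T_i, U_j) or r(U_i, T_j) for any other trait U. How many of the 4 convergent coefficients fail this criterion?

Checking each validity diagonal entry against its comparison values:
Res (methods 1·2): 0.45 vs {0.22, 0.22, 0.34, 0.11, 0.18, 0.06} → pass.
Ope (methods 1·2): 0.49 vs {0.22, 0.22, 0.41, 0.18, 0.29, 0.20} → pass.
Anx (methods 1·2): 0.46 vs {0.11, 0.34, 0.18, 0.41, 0.18, 0.29} → pass.
Bur (methods 1·2): 0.32 vs {0.06, 0.18, 0.20, 0.29, 0.29, 0.18} → pass.
0 of 4 fail.

0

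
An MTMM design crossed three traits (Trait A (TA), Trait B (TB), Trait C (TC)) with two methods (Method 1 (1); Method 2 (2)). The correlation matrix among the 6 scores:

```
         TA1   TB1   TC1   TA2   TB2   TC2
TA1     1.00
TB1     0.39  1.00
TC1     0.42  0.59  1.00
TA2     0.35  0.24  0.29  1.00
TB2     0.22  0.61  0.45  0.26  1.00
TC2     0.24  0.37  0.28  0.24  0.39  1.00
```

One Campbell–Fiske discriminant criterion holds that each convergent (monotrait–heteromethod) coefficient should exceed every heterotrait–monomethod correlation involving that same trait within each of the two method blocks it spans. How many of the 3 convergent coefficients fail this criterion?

Checking each validity diagonal entry against its comparison values:
TA (methods 1·2): 0.35 vs {0.39, 0.26, 0.42, 0.24} → fail.
TB (methods 1·2): 0.61 vs {0.39, 0.26, 0.59, 0.39} → pass.
TC (methods 1·2): 0.28 vs {0.42, 0.24, 0.59, 0.39} → fail.
2 of 3 fail.

2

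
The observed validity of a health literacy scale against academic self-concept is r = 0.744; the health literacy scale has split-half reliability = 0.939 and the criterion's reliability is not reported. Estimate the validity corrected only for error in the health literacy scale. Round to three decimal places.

0.768

Single correction: r_c = r_obs / √r_xx = 0.744 / √0.939 = 0.744 / 0.9690 ≈ 0.768.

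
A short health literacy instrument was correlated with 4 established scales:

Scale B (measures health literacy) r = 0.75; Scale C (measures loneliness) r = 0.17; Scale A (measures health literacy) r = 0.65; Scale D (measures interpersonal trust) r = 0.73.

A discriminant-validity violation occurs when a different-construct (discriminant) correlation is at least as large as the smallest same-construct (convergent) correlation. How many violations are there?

1

Convergent (same construct = health literacy): Scale B, Scale A.
Smallest convergent = 0.65. Discriminant values: 0.17, 0.73; count ≥ 0.65 → 1.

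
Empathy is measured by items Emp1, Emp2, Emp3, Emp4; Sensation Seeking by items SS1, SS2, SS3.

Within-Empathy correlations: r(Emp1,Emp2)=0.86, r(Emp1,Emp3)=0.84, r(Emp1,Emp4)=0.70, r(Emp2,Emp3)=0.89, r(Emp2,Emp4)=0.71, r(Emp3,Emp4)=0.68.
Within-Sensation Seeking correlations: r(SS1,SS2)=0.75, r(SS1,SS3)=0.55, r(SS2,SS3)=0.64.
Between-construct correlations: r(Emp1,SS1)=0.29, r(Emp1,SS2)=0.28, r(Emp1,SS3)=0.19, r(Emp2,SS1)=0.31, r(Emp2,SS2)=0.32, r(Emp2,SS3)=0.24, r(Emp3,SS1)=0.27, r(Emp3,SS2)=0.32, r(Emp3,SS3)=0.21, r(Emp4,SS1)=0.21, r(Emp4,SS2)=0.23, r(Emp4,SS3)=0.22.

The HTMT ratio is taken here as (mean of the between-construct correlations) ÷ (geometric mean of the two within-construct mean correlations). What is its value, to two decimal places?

0.36

Between-construct mean = 3.09/12 = 0.2575.
Mean within-Emp = 4.68/6 = 0.7800; mean within-SS = 1.94/3 = 0.6467.
Geometric mean = √(0.7800 × 0.6467) = 0.7102.
HTMT = 0.2575 / 0.7102 = 0.36.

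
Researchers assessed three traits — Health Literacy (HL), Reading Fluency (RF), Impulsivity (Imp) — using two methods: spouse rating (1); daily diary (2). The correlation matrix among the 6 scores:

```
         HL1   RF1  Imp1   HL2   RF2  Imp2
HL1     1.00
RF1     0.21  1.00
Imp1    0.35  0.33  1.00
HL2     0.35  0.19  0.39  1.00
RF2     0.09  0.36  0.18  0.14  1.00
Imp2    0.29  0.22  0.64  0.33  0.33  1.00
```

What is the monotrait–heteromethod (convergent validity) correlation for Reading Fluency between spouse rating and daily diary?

0.36

Same trait (RF), different methods: r(RF1, RF2) = 0.36.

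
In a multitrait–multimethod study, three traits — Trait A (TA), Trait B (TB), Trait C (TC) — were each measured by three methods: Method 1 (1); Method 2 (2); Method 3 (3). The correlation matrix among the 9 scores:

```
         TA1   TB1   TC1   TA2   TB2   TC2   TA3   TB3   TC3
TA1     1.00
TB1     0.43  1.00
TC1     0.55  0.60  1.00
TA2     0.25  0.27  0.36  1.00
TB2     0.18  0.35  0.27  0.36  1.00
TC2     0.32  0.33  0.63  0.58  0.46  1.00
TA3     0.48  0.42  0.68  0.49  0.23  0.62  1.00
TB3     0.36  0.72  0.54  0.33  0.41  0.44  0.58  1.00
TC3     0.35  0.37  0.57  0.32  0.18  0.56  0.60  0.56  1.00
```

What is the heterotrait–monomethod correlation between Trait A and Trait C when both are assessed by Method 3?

Different traits, same method: r(TA3, TC3) = 0.60.

0.60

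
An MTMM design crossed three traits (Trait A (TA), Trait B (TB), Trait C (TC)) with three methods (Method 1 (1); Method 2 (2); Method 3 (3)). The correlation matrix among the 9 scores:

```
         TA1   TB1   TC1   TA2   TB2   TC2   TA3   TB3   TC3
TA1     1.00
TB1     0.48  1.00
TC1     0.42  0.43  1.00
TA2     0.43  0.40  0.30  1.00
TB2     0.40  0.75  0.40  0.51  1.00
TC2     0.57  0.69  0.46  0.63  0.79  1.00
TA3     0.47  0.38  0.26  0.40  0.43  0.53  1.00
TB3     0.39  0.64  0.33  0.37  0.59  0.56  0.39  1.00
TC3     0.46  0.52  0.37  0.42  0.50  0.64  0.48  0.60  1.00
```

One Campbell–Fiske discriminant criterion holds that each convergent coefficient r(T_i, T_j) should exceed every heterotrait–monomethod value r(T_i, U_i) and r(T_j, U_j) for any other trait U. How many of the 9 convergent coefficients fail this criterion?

8

Checking each validity diagonal entry against its comparison values:
TA (methods 1·2): 0.43 vs {0.48, 0.51, 0.42, 0.63} → fail.
TA (methods 1·3): 0.47 vs {0.48, 0.39, 0.42, 0.48} → fail.
TA (methods 2·3): 0.40 vs {0.51, 0.39, 0.63, 0.48} → fail.
TB (methods 1·2): 0.75 vs {0.48, 0.51, 0.43, 0.79} → fail.
TB (methods 1·3): 0.64 vs {0.48, 0.39, 0.43, 0.60} → pass.
TB (methods 2·3): 0.59 vs {0.51, 0.39, 0.79, 0.60} → fail.
TC (methods 1·2): 0.46 vs {0.42, 0.63, 0.43, 0.79} → fail.
TC (methods 1·3): 0.37 vs {0.42, 0.48, 0.43, 0.60} → fail.
TC (methods 2·3): 0.64 vs {0.63, 0.48, 0.79, 0.60} → fail.
8 of 9 fail.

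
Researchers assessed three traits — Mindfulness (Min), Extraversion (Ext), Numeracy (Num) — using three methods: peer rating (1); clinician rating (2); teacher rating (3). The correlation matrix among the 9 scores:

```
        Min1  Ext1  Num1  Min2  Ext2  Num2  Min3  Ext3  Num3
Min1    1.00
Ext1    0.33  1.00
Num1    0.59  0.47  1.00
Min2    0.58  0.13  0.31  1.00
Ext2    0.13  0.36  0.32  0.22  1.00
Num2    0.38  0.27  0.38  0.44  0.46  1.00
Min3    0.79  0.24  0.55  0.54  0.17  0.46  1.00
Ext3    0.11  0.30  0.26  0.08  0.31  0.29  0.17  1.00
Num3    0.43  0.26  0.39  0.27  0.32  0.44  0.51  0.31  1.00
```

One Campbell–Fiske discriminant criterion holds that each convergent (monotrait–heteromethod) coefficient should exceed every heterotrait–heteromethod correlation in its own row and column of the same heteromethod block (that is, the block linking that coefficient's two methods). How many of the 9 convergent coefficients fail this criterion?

4

Each convergent coefficient versus the relevant comparison correlations:
Min (methods 1·2): 0.58 vs {0.13, 0.13, 0.38, 0.31} → pass.
Min (methods 1·3): 0.79 vs {0.11, 0.24, 0.43, 0.55} → pass.
Min (methods 2·3): 0.54 vs {0.08, 0.17, 0.27, 0.46} → pass.
Ext (methods 1·2): 0.36 vs {0.13, 0.13, 0.27, 0.32} → pass.
Ext (methods 1·3): 0.30 vs {0.24, 0.11, 0.26, 0.26} → pass.
Ext (methods 2·3): 0.31 vs {0.17, 0.08, 0.32, 0.29} → fail.
Num (methods 1·2): 0.38 vs {0.31, 0.38, 0.32, 0.27} → fail.
Num (methods 1·3): 0.39 vs {0.55, 0.43, 0.26, 0.26} → fail.
Num (methods 2·3): 0.44 vs {0.46, 0.27, 0.29, 0.32} → fail.
4 of 9 fail.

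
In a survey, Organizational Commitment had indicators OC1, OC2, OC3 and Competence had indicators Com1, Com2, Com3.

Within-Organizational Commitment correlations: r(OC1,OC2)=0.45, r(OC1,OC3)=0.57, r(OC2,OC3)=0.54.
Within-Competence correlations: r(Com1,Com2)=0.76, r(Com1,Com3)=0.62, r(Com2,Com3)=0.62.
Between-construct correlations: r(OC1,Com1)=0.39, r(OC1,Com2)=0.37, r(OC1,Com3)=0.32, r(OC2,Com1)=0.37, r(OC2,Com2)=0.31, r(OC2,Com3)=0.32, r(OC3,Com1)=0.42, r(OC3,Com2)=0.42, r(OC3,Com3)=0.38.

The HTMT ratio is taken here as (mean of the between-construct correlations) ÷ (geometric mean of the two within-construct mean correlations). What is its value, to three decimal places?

0.623

Between-construct mean = 3.30/9 = 0.3667.
Mean within-OC = 1.56/3 = 0.5200; mean within-Com = 2.00/3 = 0.6667.
Geometric mean = √(0.5200 × 0.6667) = 0.5888.
HTMT = 0.3667 / 0.5888 = 0.623.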